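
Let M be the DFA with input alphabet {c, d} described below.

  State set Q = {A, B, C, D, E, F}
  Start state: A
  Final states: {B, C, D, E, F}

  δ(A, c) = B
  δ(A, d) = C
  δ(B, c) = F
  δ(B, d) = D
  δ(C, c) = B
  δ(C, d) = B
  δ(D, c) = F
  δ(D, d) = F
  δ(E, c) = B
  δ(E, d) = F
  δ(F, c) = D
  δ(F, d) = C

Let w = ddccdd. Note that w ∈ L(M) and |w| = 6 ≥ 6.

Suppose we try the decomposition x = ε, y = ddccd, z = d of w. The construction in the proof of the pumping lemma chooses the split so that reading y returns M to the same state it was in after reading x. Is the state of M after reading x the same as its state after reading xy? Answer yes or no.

no

State sequence: A -d-> C -d-> B -c-> F -c-> D -d-> F

After x (step 0): A. After xy (step 5): F.
They differ (A ≠ F), so y is not a cycle from the state after x; this split is not the one the pumping-lemma construction produces, and pumping y need not keep the string in L(M).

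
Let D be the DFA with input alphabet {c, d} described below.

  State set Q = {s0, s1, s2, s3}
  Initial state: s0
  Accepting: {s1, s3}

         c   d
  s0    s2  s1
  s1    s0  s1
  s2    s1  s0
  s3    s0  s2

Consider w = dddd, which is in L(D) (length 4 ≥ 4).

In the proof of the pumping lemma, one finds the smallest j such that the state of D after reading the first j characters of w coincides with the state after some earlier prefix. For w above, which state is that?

State sequence: s0 -d-> s1 -d-> s1 -d-> s1 -d-> s1
First repeat at step 2: s1 was already visited.

The earliest repeat is at step j = 2: D is in s1, which it already visited at step i = 1.
Pumping length from the standard proof: p = 4 (the number of states). The repeated state found above gives |xy| = j ≤ 4 and |y| = j − i ≥ 1.

s1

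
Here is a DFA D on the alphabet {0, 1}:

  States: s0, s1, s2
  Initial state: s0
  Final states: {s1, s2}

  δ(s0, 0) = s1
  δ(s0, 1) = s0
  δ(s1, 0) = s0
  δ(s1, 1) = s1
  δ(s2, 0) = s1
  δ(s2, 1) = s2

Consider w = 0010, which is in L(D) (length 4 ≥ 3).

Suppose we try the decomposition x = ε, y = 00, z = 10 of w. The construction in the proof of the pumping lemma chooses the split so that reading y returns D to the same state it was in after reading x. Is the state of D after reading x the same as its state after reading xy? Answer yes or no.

yes

Run of D on the first 2 characters of w = 0 0:
  step 0: s0  (start)
  step 1: s1  (read 0: s0→s1)
  step 2: s0  (read 0: s1→s0)

After x (step 0): s0. After xy (step 2): s0.
They match, so y = 00 drives D around a cycle from s0 back to itself; pumping y any number of times keeps D in s0 before reading z, and xyⁱz ∈ L(D) for every i ≥ 0.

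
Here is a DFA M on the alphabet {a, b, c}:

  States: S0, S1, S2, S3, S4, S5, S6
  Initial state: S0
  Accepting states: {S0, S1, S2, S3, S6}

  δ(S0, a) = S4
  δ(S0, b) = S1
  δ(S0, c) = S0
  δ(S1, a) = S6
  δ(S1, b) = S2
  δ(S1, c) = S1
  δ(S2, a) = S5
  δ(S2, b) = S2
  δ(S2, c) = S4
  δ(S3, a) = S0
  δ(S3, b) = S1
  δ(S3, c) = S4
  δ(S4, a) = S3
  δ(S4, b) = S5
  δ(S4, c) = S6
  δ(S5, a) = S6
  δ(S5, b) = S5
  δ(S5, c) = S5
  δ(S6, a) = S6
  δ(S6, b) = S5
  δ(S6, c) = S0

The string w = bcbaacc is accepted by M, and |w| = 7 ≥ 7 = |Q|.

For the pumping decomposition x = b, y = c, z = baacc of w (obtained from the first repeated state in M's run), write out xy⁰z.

xy⁰z = xz = b·baacc = bbaacc.
Reading y = c takes M from S1 back to S1, so after x the machine is still in S1, and z then leads to the accepting state S0. Hence bbaacc ∈ L(M).

bbaacc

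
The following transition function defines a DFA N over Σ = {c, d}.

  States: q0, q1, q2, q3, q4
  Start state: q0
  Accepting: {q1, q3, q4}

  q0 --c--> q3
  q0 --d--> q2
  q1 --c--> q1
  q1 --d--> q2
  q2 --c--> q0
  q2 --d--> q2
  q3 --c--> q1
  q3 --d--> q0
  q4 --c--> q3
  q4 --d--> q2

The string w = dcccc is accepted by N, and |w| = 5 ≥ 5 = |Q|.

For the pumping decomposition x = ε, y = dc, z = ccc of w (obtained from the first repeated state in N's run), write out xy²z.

xy^2z = ε·dc·dc·ccc = dcdcccc.
Reading y = dc takes N from q0 back to q0, so after x·y·y the machine is still in q0, and z then leads to the accepting state q1. Hence dcdcccc ∈ L(N).

dcdcccc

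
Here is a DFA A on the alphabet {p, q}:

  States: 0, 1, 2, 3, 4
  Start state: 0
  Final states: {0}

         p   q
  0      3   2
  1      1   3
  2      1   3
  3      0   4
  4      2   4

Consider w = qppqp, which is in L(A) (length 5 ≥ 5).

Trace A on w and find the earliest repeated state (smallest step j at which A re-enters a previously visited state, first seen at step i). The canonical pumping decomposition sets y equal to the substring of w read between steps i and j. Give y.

p

Run of A on w = q p p q p:
  step 0: 0  (start)
  step 1: 2  (read q: 0→2)
  step 2: 1  (read p: 2→1)
  step 3: 1  (read p: 1→1)   ← first repeat (1 seen earlier)
  step 4: 3  (read q: 1→3)
  step 5: 0  (read p: 3→0)

So i = 2, j = 3, giving x = w[0:2] = qp, y = w[2:3] = p, z = w[3:5] = qp.
Check: |xy| = 3 ≤ 5 and |y| = 1 ≥ 1. Reading y takes A from 1 back to 1, so every xyⁱz is accepted.
The DFA has 5 states, so the proof of the pumping lemma guarantees a repeated state among the first 5+1 visited; the segment between the two visits is the pumpable y.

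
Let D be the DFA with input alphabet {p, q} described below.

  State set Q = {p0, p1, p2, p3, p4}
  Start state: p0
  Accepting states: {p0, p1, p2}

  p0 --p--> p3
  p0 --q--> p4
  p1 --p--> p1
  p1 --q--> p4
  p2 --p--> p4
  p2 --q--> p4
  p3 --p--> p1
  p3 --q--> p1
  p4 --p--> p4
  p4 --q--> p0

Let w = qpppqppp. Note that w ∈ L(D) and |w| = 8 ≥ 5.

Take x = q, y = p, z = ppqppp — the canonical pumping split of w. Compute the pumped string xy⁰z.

xy⁰z = xz = q·ppqppp = qppqppp.
Reading y = p takes D from p4 back to p4, so after x the machine is still in p4, and z then leads to the accepting state p1. Hence qppqppp ∈ L(D).

qppqppp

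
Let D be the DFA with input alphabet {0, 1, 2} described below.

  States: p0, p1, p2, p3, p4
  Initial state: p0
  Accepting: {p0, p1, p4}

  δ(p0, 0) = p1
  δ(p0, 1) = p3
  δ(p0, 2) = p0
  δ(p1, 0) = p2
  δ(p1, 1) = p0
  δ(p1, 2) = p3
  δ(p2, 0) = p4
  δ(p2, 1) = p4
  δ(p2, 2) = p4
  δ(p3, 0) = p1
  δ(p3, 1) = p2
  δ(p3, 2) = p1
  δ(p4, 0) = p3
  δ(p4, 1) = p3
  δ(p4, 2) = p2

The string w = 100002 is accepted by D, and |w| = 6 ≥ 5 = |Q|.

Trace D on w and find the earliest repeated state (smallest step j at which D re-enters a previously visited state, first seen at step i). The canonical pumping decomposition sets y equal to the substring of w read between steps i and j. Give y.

Run of D on w = 1 0 0 0 0 2:
  step 0: p0  (start)
  step 1: p3  (read 1: p0→p3)
  step 2: p1  (read 0: p3→p1)
  step 3: p2  (read 0: p1→p2)
  step 4: p4  (read 0: p2→p4)
  step 5: p3  (read 0: p4→p3)   ← first repeat (p3 seen earlier)
  step 6: p1  (read 2: p3→p1)

So i = 1, j = 5, giving x = w[0:1] = 1, y = w[1:5] = 0000, z = w[5:6] = 2.
Check: |xy| = 5 ≤ 5 and |y| = 4 ≥ 1. Reading y takes D from p3 back to p3, so every xyⁱz is accepted.

0000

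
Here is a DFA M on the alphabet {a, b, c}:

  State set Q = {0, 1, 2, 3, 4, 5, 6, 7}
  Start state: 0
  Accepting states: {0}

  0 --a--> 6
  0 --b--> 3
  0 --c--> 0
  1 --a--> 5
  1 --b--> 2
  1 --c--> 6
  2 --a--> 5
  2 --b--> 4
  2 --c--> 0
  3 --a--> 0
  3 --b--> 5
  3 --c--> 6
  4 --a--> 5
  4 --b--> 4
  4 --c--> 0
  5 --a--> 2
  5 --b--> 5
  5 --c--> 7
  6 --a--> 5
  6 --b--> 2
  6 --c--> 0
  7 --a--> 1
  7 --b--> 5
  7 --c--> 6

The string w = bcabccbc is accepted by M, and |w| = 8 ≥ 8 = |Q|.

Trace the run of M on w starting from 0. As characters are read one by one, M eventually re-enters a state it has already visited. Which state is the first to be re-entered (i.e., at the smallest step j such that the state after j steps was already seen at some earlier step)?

Run of M on w = b c a b c c b c:
  step 0: 0  (start)
  step 1: 3  (read b: 0→3)
  step 2: 6  (read c: 3→6)
  step 3: 5  (read a: 6→5)
  step 4: 5  (read b: 5→5)   ← first repeat (5 seen earlier)
  step 5: 7  (read c: 5→7)
  step 6: 6  (read c: 7→6)
  step 7: 2  (read b: 6→2)
  step 8: 0  (read c: 2→0)

The earliest repeat is at step j = 4: M is in 5, which it already visited at step i = 3.
The DFA has 8 states, so the proof of the pumping lemma guarantees a repeated state among the first 8+1 visited; the segment between the two visits is the pumpable y.

5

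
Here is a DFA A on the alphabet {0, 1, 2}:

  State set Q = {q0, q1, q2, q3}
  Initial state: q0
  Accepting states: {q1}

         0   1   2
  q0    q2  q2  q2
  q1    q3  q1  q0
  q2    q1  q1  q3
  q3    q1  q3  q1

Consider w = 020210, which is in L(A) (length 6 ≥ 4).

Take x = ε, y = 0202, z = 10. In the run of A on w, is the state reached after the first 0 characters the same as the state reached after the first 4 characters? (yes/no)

Run of A on the first 4 characters of w = 0 2 0 2:
  step 0: q0  (start)
  step 1: q2  (read 0: q0→q2)
  step 2: q3  (read 2: q2→q3)
  step 3: q1  (read 0: q3→q1)
  step 4: q0  (read 2: q1→q0)

After x (step 0): q0. After xy (step 4): q0.
They match, so y = 0202 drives A around a cycle from q0 back to itself; pumping y any number of times keeps A in q0 before reading z, and xyⁱz ∈ L(A) for every i ≥ 0.

yes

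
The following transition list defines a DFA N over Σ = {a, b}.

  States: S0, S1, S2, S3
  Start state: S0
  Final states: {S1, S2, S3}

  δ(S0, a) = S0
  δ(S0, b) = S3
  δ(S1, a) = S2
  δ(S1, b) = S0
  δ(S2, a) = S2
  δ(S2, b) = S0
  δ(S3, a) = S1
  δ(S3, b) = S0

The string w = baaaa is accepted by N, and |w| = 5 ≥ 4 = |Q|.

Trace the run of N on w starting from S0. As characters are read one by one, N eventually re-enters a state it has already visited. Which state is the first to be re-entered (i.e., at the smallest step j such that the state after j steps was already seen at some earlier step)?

State sequence: S0 -b-> S3 -a-> S1 -a-> S2 -a-> S2 -a-> S2
First repeat at step 4: S2 was already visited.

The earliest repeat is at step j = 4: N is in S2, which it already visited at step i = 3.

S2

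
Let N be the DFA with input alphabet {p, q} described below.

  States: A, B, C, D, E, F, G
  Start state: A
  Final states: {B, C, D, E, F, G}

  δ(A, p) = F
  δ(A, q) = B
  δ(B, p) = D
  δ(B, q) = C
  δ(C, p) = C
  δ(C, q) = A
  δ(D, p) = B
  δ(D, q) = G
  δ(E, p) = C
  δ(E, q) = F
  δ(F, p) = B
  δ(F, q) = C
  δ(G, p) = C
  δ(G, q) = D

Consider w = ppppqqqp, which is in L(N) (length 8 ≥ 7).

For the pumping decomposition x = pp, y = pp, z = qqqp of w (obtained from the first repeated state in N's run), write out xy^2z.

xy^2z = pp·pp·pp·qqqp = ppppppqqqp.
Reading y = pp takes N from B back to B, so after x·y·y the machine is still in B, and z then leads to the accepting state D. Hence ppppppqqqp ∈ L(N).

ppppppqqqp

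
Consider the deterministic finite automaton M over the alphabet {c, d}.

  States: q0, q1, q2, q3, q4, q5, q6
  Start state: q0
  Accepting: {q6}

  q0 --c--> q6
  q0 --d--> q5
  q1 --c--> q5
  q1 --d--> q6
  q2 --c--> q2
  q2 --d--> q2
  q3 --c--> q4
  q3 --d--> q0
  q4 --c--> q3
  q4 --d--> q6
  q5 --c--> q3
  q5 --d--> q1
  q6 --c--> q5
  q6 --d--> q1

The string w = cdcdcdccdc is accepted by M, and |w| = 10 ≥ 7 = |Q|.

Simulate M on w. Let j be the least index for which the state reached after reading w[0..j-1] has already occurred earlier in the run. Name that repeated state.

q1

Run of M on w = c d c d c d c c d c:
  step 0: q0  (start)
  step 1: q6  (read c: q0→q6)
  step 2: q1  (read d: q6→q1)
  step 3: q5  (read c: q1→q5)
  step 4: q1  (read d: q5→q1)   ← first repeat (q1 seen earlier)
  step 5: q5  (read c: q1→q5)
  step 6: q1  (read d: q5→q1)
  step 7: q5  (read c: q1→q5)
  step 8: q3  (read c: q5→q3)
  step 9: q0  (read d: q3→q0)
  step 10: q6  (read c: q0→q6)

The earliest repeat is at step j = 4: M is in q1, which it already visited at step i = 2.
Since M has 7 states, any run of length ≥ 7 visits 7+1 states, so by pigeonhole some state repeats within the first 7 steps — that repeat gives the pumpable loop.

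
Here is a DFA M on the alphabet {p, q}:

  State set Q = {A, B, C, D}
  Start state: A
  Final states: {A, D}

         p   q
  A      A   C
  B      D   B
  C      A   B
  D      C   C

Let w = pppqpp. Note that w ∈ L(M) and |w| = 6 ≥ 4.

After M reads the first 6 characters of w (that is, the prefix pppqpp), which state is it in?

A

Run of M on the first 6 characters of w = p p p q p p:
  step 0: A  (start)
  step 1: A  (read p: A→A)
  step 2: A  (read p: A→A)
  step 3: A  (read p: A→A)
  step 4: C  (read q: A→C)
  step 5: A  (read p: C→A)
  step 6: A  (read p: A→A)

After reading 6 characters, M is in state A.
(This kind of state-tracing is the core of the pumping-lemma construction: with 4 states, pigeonhole forces a repeat within the first 4 steps.)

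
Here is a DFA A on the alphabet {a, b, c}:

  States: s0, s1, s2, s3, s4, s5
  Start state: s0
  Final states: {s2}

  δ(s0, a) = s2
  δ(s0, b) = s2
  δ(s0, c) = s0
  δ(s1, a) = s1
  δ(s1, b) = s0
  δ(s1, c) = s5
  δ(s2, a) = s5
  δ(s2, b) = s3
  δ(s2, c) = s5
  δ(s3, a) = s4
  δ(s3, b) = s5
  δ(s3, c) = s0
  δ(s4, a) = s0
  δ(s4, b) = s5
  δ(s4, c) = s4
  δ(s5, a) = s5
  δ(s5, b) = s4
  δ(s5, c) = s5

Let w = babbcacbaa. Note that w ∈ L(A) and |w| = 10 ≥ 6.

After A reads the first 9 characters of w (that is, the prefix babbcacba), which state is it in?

s0

State sequence: s0 -b-> s2 -a-> s5 -b-> s4 -b-> s5 -c-> s5 -a-> s5 -c-> s5 -b-> s4 -a-> s0

After reading 9 characters, A is in state s0.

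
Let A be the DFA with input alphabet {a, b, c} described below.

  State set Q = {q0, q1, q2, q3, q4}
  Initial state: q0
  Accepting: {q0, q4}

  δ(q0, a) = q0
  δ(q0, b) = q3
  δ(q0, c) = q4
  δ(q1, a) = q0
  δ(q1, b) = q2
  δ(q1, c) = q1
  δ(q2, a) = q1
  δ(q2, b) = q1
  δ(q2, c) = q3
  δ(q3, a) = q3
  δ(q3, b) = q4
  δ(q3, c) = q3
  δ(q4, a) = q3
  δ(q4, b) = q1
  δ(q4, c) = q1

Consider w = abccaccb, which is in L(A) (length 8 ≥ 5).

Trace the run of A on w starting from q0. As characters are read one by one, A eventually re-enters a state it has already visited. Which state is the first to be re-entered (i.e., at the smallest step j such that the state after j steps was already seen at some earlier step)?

q0

State sequence: q0 -a-> q0 -b-> q3 -c-> q3 -c-> q3 -a-> q3 -c-> q3 -c-> q3 -b-> q4
First repeat at step 1: q0 was already visited.

The earliest repeat is at step j = 1: A is in q0, which it already visited at step i = 0.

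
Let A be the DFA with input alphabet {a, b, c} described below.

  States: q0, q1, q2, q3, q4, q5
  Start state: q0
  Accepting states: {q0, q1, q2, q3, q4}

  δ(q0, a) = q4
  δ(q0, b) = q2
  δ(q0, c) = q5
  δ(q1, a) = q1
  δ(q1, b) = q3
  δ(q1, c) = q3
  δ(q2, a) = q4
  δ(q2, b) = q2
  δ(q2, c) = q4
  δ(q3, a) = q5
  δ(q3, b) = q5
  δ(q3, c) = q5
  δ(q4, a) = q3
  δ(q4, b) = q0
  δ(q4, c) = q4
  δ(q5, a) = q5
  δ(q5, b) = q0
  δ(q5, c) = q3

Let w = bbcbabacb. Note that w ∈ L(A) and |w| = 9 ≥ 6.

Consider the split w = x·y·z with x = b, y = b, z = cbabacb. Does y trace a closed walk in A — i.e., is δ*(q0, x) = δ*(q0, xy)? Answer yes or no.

Run of A on the first 2 characters of w = b b:
  step 0: q0  (start)
  step 1: q2  (read b: q0→q2)
  step 2: q2  (read b: q2→q2)

After x (step 1): q2. After xy (step 2): q2.
They match, so y = b drives A around a cycle from q2 back to itself; pumping y any number of times keeps A in q2 before reading z, and xyⁱz ∈ L(A) for every i ≥ 0.

yes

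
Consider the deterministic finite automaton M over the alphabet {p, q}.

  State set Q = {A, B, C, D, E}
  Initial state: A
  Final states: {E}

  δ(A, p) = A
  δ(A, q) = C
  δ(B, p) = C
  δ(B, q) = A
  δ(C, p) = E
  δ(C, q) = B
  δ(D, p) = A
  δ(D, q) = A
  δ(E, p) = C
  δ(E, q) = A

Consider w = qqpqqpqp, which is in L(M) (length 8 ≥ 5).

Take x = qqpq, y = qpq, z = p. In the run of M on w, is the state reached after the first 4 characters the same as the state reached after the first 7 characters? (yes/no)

State sequence: A -q-> C -q-> B -p-> C -q-> B -q-> A -p-> A -q-> C

After x (step 4): B. After xy (step 7): C.
They differ (B ≠ C), so y is not a cycle from the state after x; this split is not the one the pumping-lemma construction produces, and pumping y need not keep the string in L(M).

no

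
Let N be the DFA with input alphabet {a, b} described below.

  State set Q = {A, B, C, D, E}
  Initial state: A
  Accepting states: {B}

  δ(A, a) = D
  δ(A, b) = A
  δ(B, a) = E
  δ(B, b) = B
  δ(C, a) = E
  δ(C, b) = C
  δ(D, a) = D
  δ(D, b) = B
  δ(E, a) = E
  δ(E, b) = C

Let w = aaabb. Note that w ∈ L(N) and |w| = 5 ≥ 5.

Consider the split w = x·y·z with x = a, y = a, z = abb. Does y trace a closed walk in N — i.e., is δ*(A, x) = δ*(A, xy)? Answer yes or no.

yes

Run of N on the first 2 characters of w = a a:
  step 0: A  (start)
  step 1: D  (read a: A→D)
  step 2: D  (read a: D→D)

After x (step 1): D. After xy (step 2): D.
They match, so y = a drives N around a cycle from D back to itself; pumping y any number of times keeps N in D before reading z, and xyⁱz ∈ L(N) for every i ≥ 0.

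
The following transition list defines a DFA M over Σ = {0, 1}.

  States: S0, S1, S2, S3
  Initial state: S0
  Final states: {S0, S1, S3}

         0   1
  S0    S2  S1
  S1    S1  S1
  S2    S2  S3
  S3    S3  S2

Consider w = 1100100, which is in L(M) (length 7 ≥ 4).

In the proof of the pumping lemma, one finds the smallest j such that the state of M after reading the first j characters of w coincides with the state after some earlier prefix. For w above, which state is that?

State sequence: S0 -1-> S1 -1-> S1 -0-> S1 -0-> S1 -1-> S1 -0-> S1 -0-> S1
First repeat at step 2: S1 was already visited.

The earliest repeat is at step j = 2: M is in S1, which it already visited at step i = 1.
Since M has 4 states, any run of length ≥ 4 visits 4+1 states, so by pigeonhole some state repeats within the first 4 steps — that repeat gives the pumpable loop.

S1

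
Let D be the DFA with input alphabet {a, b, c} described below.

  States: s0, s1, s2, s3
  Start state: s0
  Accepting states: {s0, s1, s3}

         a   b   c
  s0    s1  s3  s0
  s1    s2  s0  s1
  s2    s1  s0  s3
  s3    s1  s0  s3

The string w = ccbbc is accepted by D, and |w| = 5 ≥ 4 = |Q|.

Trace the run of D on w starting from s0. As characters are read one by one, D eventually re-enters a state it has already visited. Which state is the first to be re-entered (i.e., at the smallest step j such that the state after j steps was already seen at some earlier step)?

s0

State sequence: s0 -c-> s0 -c-> s0 -b-> s3 -b-> s0 -c-> s0
First repeat at step 1: s0 was already visited.

The earliest repeat is at step j = 1: D is in s0, which it already visited at step i = 0.
With |Q| = 4, pigeonhole forces a state repeat no later than step 4; the substring read between the first and second visits to that state can be pumped.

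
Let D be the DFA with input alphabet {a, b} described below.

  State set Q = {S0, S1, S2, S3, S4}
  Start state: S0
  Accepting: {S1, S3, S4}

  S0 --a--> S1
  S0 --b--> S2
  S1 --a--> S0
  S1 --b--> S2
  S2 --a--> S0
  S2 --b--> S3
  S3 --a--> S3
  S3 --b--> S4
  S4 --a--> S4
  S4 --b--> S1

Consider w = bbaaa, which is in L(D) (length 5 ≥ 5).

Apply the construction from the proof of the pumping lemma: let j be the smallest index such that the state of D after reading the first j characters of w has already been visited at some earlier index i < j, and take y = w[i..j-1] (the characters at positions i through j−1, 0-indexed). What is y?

a

Run of D on w = b b a a a:
  step 0: S0  (start)
  step 1: S2  (read b: S0→S2)
  step 2: S3  (read b: S2→S3)
  step 3: S3  (read a: S3→S3)   ← first repeat (S3 seen earlier)
  step 4: S3  (read a: S3→S3)
  step 5: S3  (read a: S3→S3)

So i = 2, j = 3, giving x = w[0:2] = bb, y = w[2:3] = a, z = w[3:5] = aa.
Check: |xy| = 3 ≤ 5 and |y| = 1 ≥ 1. Reading y takes D from S3 back to S3, so every xyⁱz is accepted.
With |Q| = 5, pigeonhole forces a state repeat no later than step 5; the substring read between the first and second visits to that state can be pumped.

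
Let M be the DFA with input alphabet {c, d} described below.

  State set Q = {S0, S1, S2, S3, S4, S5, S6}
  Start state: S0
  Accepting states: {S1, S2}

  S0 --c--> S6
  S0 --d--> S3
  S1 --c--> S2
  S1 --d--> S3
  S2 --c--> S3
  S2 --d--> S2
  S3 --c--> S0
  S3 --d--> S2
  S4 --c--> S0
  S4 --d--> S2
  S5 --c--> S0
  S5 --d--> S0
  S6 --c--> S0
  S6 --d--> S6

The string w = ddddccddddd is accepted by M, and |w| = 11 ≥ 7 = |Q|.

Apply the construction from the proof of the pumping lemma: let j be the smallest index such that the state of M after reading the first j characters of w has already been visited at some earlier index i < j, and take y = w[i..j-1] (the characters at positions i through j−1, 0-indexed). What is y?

State sequence: S0 -d-> S3 -d-> S2 -d-> S2 -d-> S2 -c-> S3 -c-> S0 -d-> S3 -d-> S2 -d-> S2 -d-> S2 -d-> S2
First repeat at step 3: S2 was already visited.

So i = 2, j = 3, giving x = w[0:2] = dd, y = w[2:3] = d, z = w[3:11] = dccddddd.
Check: |xy| = 3 ≤ 7 and |y| = 1 ≥ 1. Reading y takes M from S2 back to S2, so every xyⁱz is accepted.

d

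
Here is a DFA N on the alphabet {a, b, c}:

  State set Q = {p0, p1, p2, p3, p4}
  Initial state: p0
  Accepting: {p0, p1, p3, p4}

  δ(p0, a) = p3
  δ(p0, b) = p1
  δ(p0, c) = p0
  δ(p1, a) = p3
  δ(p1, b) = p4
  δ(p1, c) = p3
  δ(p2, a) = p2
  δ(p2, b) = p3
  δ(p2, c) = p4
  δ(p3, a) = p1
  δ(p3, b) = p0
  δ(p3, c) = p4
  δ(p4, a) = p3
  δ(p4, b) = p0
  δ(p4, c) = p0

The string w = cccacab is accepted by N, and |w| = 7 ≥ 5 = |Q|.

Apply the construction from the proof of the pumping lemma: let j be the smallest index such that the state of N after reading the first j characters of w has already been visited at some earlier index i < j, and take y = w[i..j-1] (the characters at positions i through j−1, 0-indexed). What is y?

c

Run of N on w = c c c a c a b:
  step 0: p0  (start)
  step 1: p0  (read c: p0→p0)   ← first repeat (p0 seen earlier)
  step 2: p0  (read c: p0→p0)
  step 3: p0  (read c: p0→p0)
  step 4: p3  (read a: p0→p3)
  step 5: p4  (read c: p3→p4)
  step 6: p3  (read a: p4→p3)
  step 7: p0  (read b: p3→p0)

So i = 0, j = 1, giving x = w[0:0] = ε, y = w[0:1] = c, z = w[1:7] = ccacab.
Check: |xy| = 1 ≤ 5 and |y| = 1 ≥ 1. Reading y takes N from p0 back to p0, so every xyⁱz is accepted.
Pumping length from the standard proof: p = 5 (the number of states). The repeated state found above gives |xy| = j ≤ 5 and |y| = j − i ≥ 1.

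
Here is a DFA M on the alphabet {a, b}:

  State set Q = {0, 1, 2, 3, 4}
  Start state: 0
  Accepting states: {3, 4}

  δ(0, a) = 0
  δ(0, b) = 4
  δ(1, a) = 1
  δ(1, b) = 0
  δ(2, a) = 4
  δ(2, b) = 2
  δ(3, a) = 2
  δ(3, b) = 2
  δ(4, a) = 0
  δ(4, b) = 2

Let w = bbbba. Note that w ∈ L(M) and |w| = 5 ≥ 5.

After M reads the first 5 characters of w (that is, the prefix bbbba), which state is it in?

Run of M on the first 5 characters of w = b b b b a:
  step 0: 0  (start)
  step 1: 4  (read b: 0→4)
  step 2: 2  (read b: 4→2)
  step 3: 2  (read b: 2→2)
  step 4: 2  (read b: 2→2)
  step 5: 4  (read a: 2→4)

After reading 5 characters, M is in state 4.

4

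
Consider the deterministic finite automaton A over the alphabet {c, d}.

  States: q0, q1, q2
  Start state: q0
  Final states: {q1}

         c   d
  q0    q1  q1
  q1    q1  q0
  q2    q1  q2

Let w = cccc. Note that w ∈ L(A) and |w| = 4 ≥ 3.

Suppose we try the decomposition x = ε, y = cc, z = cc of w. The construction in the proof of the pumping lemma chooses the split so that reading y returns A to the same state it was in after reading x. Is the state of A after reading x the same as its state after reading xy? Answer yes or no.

Run of A on the first 2 characters of w = c c:
  step 0: q0  (start)
  step 1: q1  (read c: q0→q1)
  step 2: q1  (read c: q1→q1)

After x (step 0): q0. After xy (step 2): q1.
They differ (q0 ≠ q1), so y is not a cycle from the state after x; this split is not the one the pumping-lemma construction produces, and pumping y need not keep the string in L(A).

no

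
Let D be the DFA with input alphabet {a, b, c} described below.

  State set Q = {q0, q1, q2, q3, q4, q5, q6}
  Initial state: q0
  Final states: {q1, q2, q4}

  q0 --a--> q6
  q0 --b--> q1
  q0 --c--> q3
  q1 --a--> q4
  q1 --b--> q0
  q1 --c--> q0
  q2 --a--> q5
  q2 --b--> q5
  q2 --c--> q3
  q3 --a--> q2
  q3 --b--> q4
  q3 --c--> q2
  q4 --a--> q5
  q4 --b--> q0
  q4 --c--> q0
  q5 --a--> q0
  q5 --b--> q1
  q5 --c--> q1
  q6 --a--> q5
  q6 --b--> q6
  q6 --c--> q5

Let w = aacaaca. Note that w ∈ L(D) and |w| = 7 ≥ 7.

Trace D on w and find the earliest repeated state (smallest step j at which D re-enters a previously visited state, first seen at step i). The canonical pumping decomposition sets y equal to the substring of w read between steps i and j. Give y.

Run of D on w = a a c a a c a:
  step 0: q0  (start)
  step 1: q6  (read a: q0→q6)
  step 2: q5  (read a: q6→q5)
  step 3: q1  (read c: q5→q1)
  step 4: q4  (read a: q1→q4)
  step 5: q5  (read a: q4→q5)   ← first repeat (q5 seen earlier)
  step 6: q1  (read c: q5→q1)
  step 7: q4  (read a: q1→q4)

So i = 2, j = 5, giving x = w[0:2] = aa, y = w[2:5] = caa, z = w[5:7] = ca.
Check: |xy| = 5 ≤ 7 and |y| = 3 ≥ 1. Reading y takes D from q5 back to q5, so every xyⁱz is accepted.
With |Q| = 7, pigeonhole forces a state repeat no later than step 7; the substring read between the first and second visits to that state can be pumped.

caa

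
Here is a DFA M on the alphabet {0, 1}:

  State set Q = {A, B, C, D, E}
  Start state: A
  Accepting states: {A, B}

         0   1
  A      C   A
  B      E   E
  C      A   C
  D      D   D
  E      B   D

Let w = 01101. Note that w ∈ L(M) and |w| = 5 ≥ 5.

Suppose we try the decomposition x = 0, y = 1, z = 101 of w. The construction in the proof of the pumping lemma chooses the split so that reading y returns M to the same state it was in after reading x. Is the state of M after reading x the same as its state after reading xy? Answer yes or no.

yes

State sequence: A -0-> C -1-> C

After x (step 1): C. After xy (step 2): C.
They match, so y = 1 drives M around a cycle from C back to itself; pumping y any number of times keeps M in C before reading z, and xyⁱz ∈ L(M) for every i ≥ 0.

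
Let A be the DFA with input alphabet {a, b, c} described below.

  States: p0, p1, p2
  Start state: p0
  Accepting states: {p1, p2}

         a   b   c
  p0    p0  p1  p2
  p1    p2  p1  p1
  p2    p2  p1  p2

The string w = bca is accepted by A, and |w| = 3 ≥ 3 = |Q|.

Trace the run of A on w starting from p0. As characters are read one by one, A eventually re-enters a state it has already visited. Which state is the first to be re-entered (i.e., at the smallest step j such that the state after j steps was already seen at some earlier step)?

p1

Run of A on w = b c a:
  step 0: p0  (start)
  step 1: p1  (read b: p0→p1)
  step 2: p1  (read c: p1→p1)   ← first repeat (p1 seen earlier)
  step 3: p2  (read a: p1→p2)

The earliest repeat is at step j = 2: A is in p1, which it already visited at step i = 1.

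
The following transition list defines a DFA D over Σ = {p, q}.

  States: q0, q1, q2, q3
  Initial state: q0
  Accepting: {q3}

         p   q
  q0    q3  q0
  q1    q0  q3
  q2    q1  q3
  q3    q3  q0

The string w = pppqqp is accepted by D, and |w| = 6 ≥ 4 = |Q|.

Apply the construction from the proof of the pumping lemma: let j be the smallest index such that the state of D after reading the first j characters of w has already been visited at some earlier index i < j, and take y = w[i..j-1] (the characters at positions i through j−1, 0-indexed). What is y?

p

State sequence: q0 -p-> q3 -p-> q3 -p-> q3 -q-> q0 -q-> q0 -p-> q3
First repeat at step 2: q3 was already visited.

So i = 1, j = 2, giving x = w[0:1] = p, y = w[1:2] = p, z = w[2:6] = pqqp.
Check: |xy| = 2 ≤ 4 and |y| = 1 ≥ 1. Reading y takes D from q3 back to q3, so every xyⁱz is accepted.
Pumping length from the standard proof: p = 4 (the number of states). The repeated state found above gives |xy| = j ≤ 4 and |y| = j − i ≥ 1.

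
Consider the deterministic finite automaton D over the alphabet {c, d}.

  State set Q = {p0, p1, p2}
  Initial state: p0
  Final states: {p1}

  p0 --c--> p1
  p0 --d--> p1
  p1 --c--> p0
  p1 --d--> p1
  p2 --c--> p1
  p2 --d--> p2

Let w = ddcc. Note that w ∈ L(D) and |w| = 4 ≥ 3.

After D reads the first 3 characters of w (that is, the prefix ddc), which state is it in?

Run of D on the first 3 characters of w = d d c:
  step 0: p0  (start)
  step 1: p1  (read d: p0→p1)
  step 2: p1  (read d: p1→p1)
  step 3: p0  (read c: p1→p0)

After reading 3 characters, D is in state p0.

p0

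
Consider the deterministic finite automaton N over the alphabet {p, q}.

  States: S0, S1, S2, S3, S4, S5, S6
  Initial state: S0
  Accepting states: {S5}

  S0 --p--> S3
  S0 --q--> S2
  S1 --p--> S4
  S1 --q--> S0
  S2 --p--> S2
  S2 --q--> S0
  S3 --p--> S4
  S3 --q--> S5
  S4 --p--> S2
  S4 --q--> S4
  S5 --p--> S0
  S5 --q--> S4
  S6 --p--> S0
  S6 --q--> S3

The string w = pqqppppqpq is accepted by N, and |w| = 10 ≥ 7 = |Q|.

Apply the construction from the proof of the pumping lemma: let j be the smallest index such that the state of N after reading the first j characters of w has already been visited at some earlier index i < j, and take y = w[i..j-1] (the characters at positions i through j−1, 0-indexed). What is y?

State sequence: S0 -p-> S3 -q-> S5 -q-> S4 -p-> S2 -p-> S2 -p-> S2 -p-> S2 -q-> S0 -p-> S3 -q-> S5
First repeat at step 5: S2 was already visited.

So i = 4, j = 5, giving x = w[0:4] = pqqp, y = w[4:5] = p, z = w[5:10] = ppqpq.
Check: |xy| = 5 ≤ 7 and |y| = 1 ≥ 1. Reading y takes N from S2 back to S2, so every xyⁱz is accepted.
With |Q| = 7, pigeonhole forces a state repeat no later than step 7; the substring read between the first and second visits to that state can be pumped.

p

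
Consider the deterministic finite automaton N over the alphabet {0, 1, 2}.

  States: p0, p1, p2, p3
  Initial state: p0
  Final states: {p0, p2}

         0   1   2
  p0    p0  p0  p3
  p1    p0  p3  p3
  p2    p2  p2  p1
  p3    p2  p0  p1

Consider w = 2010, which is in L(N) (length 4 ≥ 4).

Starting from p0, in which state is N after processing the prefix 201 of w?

Run of N on the first 3 characters of w = 2 0 1:
  step 0: p0  (start)
  step 1: p3  (read 2: p0→p3)
  step 2: p2  (read 0: p3→p2)
  step 3: p2  (read 1: p2→p2)

After reading 3 characters, N is in state p2.

p2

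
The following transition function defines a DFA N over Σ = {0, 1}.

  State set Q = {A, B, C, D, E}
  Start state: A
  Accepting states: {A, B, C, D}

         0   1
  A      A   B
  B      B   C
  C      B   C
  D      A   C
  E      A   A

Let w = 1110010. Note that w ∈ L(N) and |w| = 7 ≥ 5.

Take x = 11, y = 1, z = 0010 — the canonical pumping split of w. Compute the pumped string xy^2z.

xy^2z = 11·1·1·0010 = 11110010.
Reading y = 1 takes N from C back to C, so after x·y·y the machine is still in C, and z then leads to the accepting state B. Hence 11110010 ∈ L(N).

11110010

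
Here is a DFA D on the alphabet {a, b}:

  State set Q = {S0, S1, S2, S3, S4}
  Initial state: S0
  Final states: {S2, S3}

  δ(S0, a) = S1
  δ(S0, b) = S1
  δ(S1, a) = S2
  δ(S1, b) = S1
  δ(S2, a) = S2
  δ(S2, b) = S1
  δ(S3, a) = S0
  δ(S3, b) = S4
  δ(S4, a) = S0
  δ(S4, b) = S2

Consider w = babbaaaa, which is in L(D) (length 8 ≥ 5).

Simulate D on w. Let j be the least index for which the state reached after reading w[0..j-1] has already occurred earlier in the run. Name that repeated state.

S1

Run of D on w = b a b b a a a a:
  step 0: S0  (start)
  step 1: S1  (read b: S0→S1)
  step 2: S2  (read a: S1→S2)
  step 3: S1  (read b: S2→S1)   ← first repeat (S1 seen earlier)
  step 4: S1  (read b: S1→S1)
  step 5: S2  (read a: S1→S2)
  step 6: S2  (read a: S2→S2)
  step 7: S2  (read a: S2→S2)
  step 8: S2  (read a: S2→S2)

The earliest repeat is at step j = 3: D is in S1, which it already visited at step i = 1.
The DFA has 5 states, so the proof of the pumping lemma guarantees a repeated state among the first 5+1 visited; the segment between the two visits is the pumpable y.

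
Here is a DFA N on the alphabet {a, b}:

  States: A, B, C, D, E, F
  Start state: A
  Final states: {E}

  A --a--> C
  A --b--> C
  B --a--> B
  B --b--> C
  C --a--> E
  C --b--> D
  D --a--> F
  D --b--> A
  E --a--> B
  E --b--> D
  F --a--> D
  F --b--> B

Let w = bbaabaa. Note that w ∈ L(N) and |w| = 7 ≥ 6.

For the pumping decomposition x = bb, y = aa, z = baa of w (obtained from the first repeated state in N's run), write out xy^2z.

xy^2z = bb·aa·aa·baa = bbaaaabaa.
Reading y = aa takes N from D back to D, so after x·y·y the machine is still in D, and z then leads to the accepting state E. Hence bbaaaabaa ∈ L(N).

bbaaaabaa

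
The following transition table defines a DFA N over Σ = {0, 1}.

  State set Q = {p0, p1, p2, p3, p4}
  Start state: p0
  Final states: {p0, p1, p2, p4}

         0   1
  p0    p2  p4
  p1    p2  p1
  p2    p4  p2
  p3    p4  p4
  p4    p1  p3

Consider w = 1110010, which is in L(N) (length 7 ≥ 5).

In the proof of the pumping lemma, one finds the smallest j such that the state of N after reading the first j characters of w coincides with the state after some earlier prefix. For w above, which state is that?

p4

Run of N on w = 1 1 1 0 0 1 0:
  step 0: p0  (start)
  step 1: p4  (read 1: p0→p4)
  step 2: p3  (read 1: p4→p3)
  step 3: p4  (read 1: p3→p4)   ← first repeat (p4 seen earlier)
  step 4: p1  (read 0: p4→p1)
  step 5: p2  (read 0: p1→p2)
  step 6: p2  (read 1: p2→p2)
  step 7: p4  (read 0: p2→p4)

The earliest repeat is at step j = 3: N is in p4, which it already visited at step i = 1.
Since N has 5 states, any run of length ≥ 5 visits 5+1 states, so by pigeonhole some state repeats within the first 5 steps — that repeat gives the pumpable loop.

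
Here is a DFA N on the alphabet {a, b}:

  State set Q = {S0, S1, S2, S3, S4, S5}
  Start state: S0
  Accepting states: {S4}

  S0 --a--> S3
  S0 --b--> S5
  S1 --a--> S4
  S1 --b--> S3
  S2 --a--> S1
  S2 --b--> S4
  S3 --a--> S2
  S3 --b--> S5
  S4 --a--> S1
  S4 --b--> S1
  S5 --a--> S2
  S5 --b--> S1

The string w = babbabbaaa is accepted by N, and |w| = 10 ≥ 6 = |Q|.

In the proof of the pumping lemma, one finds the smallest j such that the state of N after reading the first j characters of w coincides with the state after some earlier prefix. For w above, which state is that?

Run of N on w = b a b b a b b a a a:
  step 0: S0  (start)
  step 1: S5  (read b: S0→S5)
  step 2: S2  (read a: S5→S2)
  step 3: S4  (read b: S2→S4)
  step 4: S1  (read b: S4→S1)
  step 5: S4  (read a: S1→S4)   ← first repeat (S4 seen earlier)
  step 6: S1  (read b: S4→S1)
  step 7: S3  (read b: S1→S3)
  step 8: S2  (read a: S3→S2)
  step 9: S1  (read a: S2→S1)
  step 10: S4  (read a: S1→S4)

The earliest repeat is at step j = 5: N is in S4, which it already visited at step i = 3.
Since N has 6 states, any run of length ≥ 6 visits 6+1 states, so by pigeonhole some state repeats within the first 6 steps — that repeat gives the pumpable loop.

S4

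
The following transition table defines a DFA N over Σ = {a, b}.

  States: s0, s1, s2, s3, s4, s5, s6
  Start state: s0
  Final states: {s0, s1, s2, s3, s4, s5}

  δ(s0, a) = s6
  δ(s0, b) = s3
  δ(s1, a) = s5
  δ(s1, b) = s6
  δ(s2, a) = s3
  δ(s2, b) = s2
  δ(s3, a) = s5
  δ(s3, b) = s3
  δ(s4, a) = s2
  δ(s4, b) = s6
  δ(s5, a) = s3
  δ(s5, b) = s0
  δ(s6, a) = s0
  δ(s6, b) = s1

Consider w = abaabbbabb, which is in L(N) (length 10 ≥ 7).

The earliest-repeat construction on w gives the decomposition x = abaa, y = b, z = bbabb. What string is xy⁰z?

xy⁰z = xz = abaa·bbabb = abaabbabb.
Reading y = b takes N from s3 back to s3, so after x the machine is still in s3, and z then leads to the accepting state s3. Hence abaabbabb ∈ L(N).

abaabbabb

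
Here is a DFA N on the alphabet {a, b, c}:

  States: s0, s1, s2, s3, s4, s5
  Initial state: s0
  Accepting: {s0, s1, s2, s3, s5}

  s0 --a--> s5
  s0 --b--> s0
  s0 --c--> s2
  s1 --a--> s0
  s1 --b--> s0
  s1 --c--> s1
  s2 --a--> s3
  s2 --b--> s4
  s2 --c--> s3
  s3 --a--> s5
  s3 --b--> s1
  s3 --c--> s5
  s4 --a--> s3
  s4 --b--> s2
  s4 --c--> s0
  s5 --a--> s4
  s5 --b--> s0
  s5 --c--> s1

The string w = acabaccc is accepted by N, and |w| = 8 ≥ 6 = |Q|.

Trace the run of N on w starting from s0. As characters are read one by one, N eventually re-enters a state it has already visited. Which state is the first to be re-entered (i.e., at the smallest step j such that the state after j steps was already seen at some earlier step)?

State sequence: s0 -a-> s5 -c-> s1 -a-> s0 -b-> s0 -a-> s5 -c-> s1 -c-> s1 -c-> s1
First repeat at step 3: s0 was already visited.

The earliest repeat is at step j = 3: N is in s0, which it already visited at step i = 0.
Since N has 6 states, any run of length ≥ 6 visits 6+1 states, so by pigeonhole some state repeats within the first 6 steps — that repeat gives the pumpable loop.

s0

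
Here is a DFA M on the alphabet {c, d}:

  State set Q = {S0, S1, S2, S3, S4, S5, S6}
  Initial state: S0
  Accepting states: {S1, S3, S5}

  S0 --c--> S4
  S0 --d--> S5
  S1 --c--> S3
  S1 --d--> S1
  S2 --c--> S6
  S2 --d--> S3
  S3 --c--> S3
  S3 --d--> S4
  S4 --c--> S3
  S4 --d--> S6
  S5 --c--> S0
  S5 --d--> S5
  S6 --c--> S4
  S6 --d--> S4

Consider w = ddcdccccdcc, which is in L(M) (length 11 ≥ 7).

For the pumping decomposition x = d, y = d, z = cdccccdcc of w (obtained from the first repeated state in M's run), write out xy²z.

dddcdccccdcc

xy^2z = d·d·d·cdccccdcc = dddcdccccdcc.
Reading y = d takes M from S5 back to S5, so after x·y·y the machine is still in S5, and z then leads to the accepting state S3. Hence dddcdccccdcc ∈ L(M).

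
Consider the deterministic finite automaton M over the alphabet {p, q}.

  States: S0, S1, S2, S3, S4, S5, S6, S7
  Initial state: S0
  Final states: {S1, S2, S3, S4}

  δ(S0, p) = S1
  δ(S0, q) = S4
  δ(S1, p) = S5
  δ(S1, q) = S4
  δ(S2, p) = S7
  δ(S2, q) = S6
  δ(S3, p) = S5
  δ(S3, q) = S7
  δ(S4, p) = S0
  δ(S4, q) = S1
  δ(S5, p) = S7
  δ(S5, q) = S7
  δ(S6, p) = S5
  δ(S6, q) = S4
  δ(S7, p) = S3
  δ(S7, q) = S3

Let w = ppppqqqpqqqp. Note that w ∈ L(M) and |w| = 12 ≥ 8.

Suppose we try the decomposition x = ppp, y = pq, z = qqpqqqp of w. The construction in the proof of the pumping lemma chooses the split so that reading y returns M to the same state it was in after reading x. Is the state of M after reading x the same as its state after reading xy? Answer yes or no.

yes

State sequence: S0 -p-> S1 -p-> S5 -p-> S7 -p-> S3 -q-> S7

After x (step 3): S7. After xy (step 5): S7.
They match, so y = pq drives M around a cycle from S7 back to itself; pumping y any number of times keeps M in S7 before reading z, and xyⁱz ∈ L(M) for every i ≥ 0.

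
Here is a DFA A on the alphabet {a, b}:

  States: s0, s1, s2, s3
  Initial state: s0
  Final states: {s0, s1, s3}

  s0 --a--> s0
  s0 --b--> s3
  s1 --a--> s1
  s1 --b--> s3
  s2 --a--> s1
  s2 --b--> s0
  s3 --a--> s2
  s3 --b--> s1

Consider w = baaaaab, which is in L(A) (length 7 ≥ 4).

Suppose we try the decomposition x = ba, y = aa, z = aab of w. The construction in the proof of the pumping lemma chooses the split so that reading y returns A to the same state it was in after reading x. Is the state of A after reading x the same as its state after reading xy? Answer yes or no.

no

State sequence: s0 -b-> s3 -a-> s2 -a-> s1 -a-> s1

After x (step 2): s2. After xy (step 4): s1.
They differ (s2 ≠ s1), so y is not a cycle from the state after x; this split is not the one the pumping-lemma construction produces, and pumping y need not keep the string in L(A).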